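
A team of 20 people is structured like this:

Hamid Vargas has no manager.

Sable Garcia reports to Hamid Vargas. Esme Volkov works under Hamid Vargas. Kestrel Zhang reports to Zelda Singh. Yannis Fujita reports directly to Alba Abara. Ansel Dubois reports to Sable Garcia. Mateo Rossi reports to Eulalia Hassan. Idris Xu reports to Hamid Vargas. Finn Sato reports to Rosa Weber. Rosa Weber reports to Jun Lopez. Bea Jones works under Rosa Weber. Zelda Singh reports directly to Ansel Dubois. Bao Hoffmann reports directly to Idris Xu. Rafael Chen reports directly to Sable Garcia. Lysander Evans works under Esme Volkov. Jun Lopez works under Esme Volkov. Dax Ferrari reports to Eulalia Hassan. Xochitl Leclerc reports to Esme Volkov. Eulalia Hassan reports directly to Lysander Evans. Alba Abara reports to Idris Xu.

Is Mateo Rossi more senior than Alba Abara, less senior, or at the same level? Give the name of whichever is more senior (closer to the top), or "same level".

Alba Abara

Mateo Rossi is 4 levels below Hamid Vargas; Alba Abara is 2. Alba Abara is higher.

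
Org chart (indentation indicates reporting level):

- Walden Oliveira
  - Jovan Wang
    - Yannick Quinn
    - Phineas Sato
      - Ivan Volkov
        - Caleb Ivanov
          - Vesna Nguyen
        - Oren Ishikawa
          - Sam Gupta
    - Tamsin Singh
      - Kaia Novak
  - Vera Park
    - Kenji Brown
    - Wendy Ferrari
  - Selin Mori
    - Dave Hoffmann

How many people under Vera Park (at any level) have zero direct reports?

The people in Vera Park's organization with no one reporting to them are Wendy Ferrari, Kenji Brown. That is 2.

2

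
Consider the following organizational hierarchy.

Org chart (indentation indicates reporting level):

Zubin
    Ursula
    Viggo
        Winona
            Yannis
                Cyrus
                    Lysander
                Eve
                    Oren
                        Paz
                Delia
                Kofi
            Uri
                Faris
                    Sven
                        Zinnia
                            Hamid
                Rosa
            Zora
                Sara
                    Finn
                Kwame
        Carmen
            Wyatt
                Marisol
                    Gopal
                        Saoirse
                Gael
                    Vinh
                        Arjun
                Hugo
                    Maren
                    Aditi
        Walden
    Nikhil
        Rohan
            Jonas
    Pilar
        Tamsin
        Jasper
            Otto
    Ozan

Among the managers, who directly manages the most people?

Direct-report counts: Zubin has 5; Pilar has 2; Jasper has 1; Nikhil has 1; Rohan has 1; Viggo has 3; Carmen has 1; Wyatt has 3; Hugo has 2; Gael has 1; Vinh has 1; Marisol has 1; Gopal has 1; Winona has 3; Zora has 2; Sara has 1; Uri has 2; Faris has 1; Sven has 1; Zinnia has 1; Yannis has 4; Eve has 1; Oren has 1; Cyrus has 1. The largest is 5, held by Zubin.

Zubin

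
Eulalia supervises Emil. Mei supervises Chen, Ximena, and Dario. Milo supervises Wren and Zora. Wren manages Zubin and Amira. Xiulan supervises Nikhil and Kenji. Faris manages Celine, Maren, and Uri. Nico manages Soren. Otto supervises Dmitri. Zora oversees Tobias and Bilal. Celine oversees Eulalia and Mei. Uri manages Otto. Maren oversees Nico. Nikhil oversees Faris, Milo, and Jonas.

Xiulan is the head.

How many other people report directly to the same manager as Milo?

2

Milo reports to Nikhil. Nikhil's other direct reports are Faris, Jonas — 2 peers.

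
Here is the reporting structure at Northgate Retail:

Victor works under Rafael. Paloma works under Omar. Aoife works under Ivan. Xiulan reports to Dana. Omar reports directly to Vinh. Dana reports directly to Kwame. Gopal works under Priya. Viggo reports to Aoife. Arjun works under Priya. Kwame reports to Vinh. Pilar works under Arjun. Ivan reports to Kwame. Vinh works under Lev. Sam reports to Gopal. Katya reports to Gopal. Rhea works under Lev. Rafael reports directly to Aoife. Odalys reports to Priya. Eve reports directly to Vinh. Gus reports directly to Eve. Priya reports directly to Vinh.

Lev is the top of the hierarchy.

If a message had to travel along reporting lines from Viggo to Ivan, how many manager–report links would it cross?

2

Viggo is in Ivan's organization: the chain from Viggo up to Ivan is Viggo → Aoife → Ivan, which is 2 links.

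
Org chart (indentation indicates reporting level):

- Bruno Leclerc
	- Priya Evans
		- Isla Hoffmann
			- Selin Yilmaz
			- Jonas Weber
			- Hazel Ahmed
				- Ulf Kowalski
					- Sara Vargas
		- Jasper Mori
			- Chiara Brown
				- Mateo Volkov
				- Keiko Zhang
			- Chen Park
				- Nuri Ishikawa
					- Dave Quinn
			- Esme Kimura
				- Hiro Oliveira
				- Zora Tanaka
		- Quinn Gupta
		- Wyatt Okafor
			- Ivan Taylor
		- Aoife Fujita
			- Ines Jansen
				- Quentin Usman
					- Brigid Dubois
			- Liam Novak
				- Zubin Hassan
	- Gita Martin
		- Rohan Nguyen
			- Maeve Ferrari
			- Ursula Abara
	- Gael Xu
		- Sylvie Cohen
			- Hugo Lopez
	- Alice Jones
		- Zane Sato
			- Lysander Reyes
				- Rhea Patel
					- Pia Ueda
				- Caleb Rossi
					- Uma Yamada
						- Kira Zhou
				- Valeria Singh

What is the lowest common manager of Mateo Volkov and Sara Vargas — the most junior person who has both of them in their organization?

Mateo Volkov's chain of managers is Chiara Brown, Jasper Mori, Priya Evans, Bruno Leclerc. Sara Vargas's chain of managers is Ulf Kowalski, Hazel Ahmed, Isla Hoffmann, Priya Evans, Bruno Leclerc. The first manager that appears in both chains is Priya Evans.

Priya Evans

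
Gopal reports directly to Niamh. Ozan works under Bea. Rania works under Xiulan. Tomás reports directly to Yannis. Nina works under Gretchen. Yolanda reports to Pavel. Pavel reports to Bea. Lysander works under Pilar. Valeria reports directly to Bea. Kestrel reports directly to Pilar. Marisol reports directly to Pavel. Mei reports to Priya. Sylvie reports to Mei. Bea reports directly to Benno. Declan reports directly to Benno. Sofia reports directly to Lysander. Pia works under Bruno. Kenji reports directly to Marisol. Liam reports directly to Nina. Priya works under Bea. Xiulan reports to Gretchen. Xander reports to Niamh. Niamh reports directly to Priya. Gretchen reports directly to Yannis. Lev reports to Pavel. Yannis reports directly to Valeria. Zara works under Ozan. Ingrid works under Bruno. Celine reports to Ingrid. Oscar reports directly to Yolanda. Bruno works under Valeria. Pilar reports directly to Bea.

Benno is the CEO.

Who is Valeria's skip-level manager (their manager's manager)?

Benno

Valeria reports to Bea, and Bea reports to Benno. So Valeria's skip-level manager is Benno.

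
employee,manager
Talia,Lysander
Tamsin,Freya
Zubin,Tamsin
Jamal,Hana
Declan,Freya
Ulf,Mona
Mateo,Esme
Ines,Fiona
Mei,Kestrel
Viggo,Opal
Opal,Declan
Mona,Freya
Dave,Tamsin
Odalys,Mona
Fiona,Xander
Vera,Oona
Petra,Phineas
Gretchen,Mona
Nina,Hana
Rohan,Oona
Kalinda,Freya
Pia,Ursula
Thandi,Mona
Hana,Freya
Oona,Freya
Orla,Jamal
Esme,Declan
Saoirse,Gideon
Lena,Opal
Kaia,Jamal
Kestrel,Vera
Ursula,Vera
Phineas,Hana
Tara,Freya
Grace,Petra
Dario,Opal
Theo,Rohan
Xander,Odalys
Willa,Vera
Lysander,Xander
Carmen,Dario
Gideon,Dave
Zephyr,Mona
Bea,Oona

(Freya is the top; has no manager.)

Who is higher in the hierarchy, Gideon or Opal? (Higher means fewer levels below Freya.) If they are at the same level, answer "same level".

Opal

Gideon is 3 levels below Freya; Opal is 2. Opal is higher.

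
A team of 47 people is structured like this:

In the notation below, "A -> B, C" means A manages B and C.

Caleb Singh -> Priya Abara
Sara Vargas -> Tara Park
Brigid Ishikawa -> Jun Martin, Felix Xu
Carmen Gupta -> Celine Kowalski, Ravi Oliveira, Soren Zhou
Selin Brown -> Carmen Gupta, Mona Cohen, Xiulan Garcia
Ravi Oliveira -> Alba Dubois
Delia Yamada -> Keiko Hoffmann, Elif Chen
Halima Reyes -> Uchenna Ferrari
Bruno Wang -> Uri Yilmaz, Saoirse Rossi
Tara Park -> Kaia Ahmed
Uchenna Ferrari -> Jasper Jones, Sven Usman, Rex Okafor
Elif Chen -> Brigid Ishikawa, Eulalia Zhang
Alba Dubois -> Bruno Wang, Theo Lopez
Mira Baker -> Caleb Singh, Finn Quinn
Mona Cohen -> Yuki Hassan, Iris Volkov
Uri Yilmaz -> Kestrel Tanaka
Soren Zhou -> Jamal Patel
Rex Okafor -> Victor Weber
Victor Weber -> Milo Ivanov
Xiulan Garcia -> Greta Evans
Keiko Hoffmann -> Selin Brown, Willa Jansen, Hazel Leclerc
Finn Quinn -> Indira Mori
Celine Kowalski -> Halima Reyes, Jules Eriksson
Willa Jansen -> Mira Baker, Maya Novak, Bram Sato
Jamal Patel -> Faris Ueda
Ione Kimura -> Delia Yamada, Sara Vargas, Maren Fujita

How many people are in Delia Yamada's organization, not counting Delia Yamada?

41

Delia Yamada directly manages Keiko Hoffmann, Elif Chen. Under Keiko Hoffmann: Hazel Leclerc, Willa Jansen, Bram Sato, Maya Novak, Mira Baker, Finn Quinn, Indira Mori, Caleb Singh, Priya Abara, Selin Brown, Xiulan Garcia, Greta Evans, Mona Cohen, Iris Volkov, Yuki Hassan, Carmen Gupta, Soren Zhou, Jamal Patel, Faris Ueda, Ravi Oliveira, Alba Dubois, Theo Lopez, Bruno Wang, Saoirse Rossi, Uri Yilmaz, Kestrel Tanaka, Celine Kowalski, Jules Eriksson, Halima Reyes, Uchenna Ferrari, Rex Okafor, Victor Weber, Milo Ivanov, Sven Usman, Jasper Jones (35). Under Elif Chen: Eulalia Zhang, Brigid Ishikawa, Felix Xu, Jun Martin (4). So Delia Yamada's organization is 2 direct reports plus everyone under them: 36 + 5 = 41.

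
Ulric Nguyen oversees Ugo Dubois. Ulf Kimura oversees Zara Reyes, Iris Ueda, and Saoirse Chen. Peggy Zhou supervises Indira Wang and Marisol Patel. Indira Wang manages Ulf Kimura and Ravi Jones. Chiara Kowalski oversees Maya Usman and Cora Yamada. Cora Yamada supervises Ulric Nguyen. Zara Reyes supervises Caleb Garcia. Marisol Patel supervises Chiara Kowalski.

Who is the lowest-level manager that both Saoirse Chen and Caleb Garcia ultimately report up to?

Saoirse Chen's chain of managers is Ulf Kimura, Indira Wang, Peggy Zhou. Caleb Garcia's chain of managers is Zara Reyes, Ulf Kimura, Indira Wang, Peggy Zhou. The first manager that appears in both chains is Ulf Kimura.

Ulf Kimura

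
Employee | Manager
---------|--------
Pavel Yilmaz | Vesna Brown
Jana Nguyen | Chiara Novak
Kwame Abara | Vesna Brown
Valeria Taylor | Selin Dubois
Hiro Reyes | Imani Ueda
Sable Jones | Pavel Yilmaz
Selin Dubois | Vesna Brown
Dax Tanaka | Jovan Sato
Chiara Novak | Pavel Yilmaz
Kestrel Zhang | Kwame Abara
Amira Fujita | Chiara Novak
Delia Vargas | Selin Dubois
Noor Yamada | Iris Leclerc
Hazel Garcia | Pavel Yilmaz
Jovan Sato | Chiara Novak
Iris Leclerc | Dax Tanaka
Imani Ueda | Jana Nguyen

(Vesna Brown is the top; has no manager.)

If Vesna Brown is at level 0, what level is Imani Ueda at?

Chain from Imani Ueda up to Vesna Brown: Imani Ueda → Jana Nguyen → Chiara Novak → Pavel Yilmaz → Vesna Brown. That is 4 steps up, so Imani Ueda is 4 levels below Vesna Brown.

4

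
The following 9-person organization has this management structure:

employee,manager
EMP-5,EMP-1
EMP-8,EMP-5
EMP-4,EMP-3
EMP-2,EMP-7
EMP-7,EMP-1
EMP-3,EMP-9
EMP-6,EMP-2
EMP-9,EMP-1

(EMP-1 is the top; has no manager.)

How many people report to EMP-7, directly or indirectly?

2

EMP-7 directly manages EMP-2. Under EMP-2: EMP-6 (1). That's 2 in total.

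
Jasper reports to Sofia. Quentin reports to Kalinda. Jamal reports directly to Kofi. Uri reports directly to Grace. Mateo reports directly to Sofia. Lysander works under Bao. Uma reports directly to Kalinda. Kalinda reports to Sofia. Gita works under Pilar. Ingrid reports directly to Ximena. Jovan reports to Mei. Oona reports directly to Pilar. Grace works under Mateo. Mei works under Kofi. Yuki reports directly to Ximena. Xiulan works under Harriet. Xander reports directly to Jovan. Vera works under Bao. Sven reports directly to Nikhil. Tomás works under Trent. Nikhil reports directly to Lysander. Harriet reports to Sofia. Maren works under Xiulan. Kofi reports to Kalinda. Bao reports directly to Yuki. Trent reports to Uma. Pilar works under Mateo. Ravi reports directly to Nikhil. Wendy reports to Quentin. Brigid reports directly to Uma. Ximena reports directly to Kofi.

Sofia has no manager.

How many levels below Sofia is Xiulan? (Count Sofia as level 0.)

Chain from Xiulan up to Sofia: Xiulan → Harriet → Sofia. That is 2 steps up, so Xiulan is 2 levels below Sofia.

2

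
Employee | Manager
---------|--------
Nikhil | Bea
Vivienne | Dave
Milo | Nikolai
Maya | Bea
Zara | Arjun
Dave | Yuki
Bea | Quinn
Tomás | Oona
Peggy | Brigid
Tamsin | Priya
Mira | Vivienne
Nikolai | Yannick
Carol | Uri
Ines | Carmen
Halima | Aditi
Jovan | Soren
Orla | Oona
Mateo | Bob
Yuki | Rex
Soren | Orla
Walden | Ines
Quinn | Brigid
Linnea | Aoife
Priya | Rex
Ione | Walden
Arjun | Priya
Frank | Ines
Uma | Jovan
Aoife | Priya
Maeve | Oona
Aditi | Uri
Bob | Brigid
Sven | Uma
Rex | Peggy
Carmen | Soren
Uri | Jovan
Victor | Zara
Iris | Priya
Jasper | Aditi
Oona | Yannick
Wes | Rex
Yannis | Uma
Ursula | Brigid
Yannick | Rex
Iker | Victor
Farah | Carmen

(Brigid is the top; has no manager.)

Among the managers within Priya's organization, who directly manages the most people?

Priya

Direct-report counts within Priya's organization: Priya has 4; Aoife has 1; Arjun has 1; Zara has 1; Victor has 1. The largest is 4, held by Priya.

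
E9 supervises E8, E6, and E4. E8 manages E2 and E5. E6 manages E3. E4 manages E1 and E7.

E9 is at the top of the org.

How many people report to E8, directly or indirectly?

2

E8 directly manages E2, E5. E2 has no reports. E5 has no reports. So E8's organization is 2 direct reports plus everyone under them: 1 + 1 = 2.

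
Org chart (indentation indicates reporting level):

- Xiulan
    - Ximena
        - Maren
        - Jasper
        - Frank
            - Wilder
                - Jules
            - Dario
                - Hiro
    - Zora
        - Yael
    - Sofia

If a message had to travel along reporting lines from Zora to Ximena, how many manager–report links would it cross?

2

Zora is 1 level below Xiulan, and Ximena is 1 level below Xiulan (their lowest common manager). The shortest path runs up from Zora to Xiulan and back down to Ximena: 1 + 1 = 2 links.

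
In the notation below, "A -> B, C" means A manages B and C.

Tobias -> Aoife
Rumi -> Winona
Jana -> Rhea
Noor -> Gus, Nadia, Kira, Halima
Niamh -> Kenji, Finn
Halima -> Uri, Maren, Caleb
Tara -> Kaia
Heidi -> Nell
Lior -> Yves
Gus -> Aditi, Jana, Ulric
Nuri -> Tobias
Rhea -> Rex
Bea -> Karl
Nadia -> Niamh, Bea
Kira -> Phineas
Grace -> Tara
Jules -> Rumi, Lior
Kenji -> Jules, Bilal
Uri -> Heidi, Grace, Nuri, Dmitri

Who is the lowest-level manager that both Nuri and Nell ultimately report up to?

Uri

Nuri's chain of managers is Uri, Halima, Noor. Nell's chain of managers is Heidi, Uri, Halima, Noor. The first manager that appears in both chains is Uri.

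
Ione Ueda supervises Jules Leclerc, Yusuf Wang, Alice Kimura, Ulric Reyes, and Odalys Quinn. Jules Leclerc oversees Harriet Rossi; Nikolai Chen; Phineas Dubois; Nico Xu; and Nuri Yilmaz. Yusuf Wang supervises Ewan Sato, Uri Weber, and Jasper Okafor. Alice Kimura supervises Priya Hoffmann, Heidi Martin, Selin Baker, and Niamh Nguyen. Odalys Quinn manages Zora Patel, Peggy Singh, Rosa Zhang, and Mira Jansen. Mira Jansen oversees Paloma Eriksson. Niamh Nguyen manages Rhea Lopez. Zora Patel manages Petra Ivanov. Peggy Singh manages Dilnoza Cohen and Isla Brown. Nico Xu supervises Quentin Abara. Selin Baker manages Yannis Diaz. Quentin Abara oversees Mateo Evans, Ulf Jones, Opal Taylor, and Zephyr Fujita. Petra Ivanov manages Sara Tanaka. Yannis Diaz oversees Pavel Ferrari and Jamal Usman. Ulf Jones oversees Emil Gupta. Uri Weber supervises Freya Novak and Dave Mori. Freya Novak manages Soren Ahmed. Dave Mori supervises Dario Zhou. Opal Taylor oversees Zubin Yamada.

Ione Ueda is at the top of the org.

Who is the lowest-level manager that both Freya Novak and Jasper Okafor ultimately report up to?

Yusuf Wang

Freya Novak's chain of managers is Uri Weber, Yusuf Wang, Ione Ueda. Jasper Okafor's chain of managers is Yusuf Wang, Ione Ueda. The first manager that appears in both chains is Yusuf Wang.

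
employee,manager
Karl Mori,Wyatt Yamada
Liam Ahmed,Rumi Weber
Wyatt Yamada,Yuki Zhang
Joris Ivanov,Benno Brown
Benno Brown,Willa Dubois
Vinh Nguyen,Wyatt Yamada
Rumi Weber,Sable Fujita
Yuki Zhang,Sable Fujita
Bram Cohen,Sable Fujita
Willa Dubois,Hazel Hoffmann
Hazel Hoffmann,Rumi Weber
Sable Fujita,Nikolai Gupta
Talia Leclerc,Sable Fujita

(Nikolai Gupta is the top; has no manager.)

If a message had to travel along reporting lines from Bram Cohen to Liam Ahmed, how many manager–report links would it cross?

Bram Cohen is 1 level below Sable Fujita, and Liam Ahmed is 2 levels below Sable Fujita (their lowest common manager). The shortest path runs up from Bram Cohen to Sable Fujita and back down to Liam Ahmed: 1 + 2 = 3 links.

3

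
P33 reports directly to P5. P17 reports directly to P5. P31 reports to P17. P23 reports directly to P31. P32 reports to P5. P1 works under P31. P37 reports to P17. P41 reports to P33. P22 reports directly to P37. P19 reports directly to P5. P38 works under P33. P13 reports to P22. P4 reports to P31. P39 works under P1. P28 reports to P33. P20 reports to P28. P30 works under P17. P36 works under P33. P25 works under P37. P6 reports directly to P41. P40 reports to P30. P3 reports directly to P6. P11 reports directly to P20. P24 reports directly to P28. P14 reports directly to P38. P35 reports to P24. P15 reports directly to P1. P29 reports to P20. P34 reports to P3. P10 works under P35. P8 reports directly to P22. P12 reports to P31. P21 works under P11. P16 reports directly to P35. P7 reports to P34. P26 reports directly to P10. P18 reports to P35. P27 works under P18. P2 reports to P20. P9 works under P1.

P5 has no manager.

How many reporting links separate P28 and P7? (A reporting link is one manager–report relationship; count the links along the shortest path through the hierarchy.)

P28 is 1 level below P33, and P7 is 5 levels below P33 (their lowest common manager). The shortest path runs up from P28 to P33 and back down to P7: 1 + 5 = 6 links.

6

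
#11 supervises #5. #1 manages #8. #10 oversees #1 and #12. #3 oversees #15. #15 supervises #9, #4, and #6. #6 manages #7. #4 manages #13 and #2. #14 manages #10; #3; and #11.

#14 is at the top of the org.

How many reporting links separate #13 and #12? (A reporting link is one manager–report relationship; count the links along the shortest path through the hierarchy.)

#13 is 4 levels below #14, and #12 is 2 levels below #14 (their lowest common manager). The shortest path runs up from #13 to #14 and back down to #12: 4 + 2 = 6 links.

6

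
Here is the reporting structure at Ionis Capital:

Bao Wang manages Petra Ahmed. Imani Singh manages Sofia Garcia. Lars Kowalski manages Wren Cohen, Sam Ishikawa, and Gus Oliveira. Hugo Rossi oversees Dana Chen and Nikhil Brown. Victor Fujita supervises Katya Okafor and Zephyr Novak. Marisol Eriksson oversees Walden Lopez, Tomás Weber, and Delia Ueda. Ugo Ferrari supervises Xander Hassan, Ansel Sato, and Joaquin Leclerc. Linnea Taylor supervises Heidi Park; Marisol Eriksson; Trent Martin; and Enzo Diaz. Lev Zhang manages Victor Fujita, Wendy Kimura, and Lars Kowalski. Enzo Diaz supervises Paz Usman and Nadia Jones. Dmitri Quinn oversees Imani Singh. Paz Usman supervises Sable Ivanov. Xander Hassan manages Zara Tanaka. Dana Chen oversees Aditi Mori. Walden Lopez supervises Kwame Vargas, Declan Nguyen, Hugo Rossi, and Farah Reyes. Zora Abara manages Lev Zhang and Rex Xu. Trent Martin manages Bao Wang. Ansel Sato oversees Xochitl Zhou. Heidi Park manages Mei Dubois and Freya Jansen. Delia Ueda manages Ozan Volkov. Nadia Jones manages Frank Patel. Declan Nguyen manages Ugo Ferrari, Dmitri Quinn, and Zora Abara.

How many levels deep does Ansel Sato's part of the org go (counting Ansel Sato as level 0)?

1

The longest chain under Ansel Sato runs Ansel Sato → Xochitl Zhou, which is 1 level below Ansel Sato.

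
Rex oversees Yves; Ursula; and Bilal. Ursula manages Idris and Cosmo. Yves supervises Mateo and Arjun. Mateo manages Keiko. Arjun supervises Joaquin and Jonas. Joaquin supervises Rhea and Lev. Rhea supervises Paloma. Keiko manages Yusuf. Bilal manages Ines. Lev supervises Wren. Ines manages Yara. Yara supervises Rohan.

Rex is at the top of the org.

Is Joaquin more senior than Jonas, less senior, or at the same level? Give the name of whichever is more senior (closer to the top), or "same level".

Both Joaquin and Jonas are 3 levels below Rex.

same level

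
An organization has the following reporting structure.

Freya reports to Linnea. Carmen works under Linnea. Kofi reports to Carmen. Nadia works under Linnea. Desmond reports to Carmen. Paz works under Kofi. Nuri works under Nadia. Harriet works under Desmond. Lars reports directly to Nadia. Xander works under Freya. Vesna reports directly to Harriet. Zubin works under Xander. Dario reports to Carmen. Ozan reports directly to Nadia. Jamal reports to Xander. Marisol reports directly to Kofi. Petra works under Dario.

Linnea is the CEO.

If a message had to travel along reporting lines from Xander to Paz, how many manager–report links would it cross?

Xander is 2 levels below Linnea, and Paz is 3 levels below Linnea (their lowest common manager). The shortest path runs up from Xander to Linnea and back down to Paz: 2 + 3 = 5 links.

5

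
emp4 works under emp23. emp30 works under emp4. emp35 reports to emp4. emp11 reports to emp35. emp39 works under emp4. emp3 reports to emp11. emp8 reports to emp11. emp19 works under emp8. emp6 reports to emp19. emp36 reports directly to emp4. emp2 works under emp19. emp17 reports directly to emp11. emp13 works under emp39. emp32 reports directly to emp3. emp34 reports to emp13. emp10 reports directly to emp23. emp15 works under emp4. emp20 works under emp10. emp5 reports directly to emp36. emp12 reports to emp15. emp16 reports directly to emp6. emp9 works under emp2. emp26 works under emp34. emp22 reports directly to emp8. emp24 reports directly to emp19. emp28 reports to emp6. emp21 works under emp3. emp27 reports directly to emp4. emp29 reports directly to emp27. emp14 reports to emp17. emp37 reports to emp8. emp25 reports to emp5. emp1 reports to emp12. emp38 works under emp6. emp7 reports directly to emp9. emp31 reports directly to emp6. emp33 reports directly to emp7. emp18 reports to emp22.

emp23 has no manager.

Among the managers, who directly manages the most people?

emp4

Direct-report counts: emp23 has 2; emp10 has 1; emp4 has 6; emp27 has 1; emp15 has 1; emp12 has 1; emp36 has 1; emp5 has 1; emp39 has 1; emp13 has 1; emp34 has 1; emp35 has 1; emp11 has 3; emp17 has 1; emp8 has 3; emp22 has 1; emp19 has 3; emp2 has 1; emp9 has 1; emp7 has 1; emp6 has 4; emp3 has 2. The largest is 6, held by emp4.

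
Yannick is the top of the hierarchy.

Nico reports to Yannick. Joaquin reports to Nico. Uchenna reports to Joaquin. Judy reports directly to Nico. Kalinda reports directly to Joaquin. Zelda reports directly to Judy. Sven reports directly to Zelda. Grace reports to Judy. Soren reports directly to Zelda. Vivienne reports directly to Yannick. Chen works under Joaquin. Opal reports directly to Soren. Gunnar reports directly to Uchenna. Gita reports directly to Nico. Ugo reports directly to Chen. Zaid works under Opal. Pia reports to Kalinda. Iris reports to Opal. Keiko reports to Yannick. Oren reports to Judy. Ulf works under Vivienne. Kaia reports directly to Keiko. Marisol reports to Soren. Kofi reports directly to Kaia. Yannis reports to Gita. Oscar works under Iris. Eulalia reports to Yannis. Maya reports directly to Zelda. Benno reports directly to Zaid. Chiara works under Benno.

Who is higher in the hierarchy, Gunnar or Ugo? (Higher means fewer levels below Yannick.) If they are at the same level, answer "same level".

Both Gunnar and Ugo are 4 levels below Yannick.

same level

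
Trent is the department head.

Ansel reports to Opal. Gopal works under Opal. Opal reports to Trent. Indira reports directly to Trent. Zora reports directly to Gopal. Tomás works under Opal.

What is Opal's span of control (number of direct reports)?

Opal directly manages Ansel, Gopal, Tomás. That is 3 direct reports.

3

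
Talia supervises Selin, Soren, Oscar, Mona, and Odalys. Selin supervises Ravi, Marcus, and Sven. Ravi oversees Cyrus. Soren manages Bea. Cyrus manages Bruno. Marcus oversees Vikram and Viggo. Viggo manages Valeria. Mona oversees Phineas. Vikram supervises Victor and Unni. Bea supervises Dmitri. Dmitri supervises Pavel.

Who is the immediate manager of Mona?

Mona reports directly to Talia.

Talia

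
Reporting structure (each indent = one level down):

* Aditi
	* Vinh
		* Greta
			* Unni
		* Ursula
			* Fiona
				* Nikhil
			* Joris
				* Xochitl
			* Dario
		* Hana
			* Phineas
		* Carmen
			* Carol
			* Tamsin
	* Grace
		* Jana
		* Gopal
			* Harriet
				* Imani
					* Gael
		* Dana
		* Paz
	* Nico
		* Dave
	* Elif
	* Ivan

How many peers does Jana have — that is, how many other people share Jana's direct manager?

3

Jana reports to Grace. Grace's other direct reports are Gopal, Dana, Paz — 3 peers.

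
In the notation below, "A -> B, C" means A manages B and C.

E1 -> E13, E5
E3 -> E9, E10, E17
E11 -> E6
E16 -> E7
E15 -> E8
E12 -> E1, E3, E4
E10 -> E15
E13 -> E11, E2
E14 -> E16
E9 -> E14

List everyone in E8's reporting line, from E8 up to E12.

E8 reports to E15. E15 reports to E10. E10 reports to E3. E3 reports to E12. E12 is at the top.

E8 -> E15 -> E10 -> E3 -> E12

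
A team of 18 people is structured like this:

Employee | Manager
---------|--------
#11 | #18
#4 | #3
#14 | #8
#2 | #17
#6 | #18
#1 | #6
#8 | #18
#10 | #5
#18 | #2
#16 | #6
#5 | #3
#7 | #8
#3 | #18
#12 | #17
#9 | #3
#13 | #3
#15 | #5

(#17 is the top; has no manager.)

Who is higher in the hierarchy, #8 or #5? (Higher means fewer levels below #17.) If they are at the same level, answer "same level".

#8

#8 is 3 levels below #17; #5 is 4. #8 is higher.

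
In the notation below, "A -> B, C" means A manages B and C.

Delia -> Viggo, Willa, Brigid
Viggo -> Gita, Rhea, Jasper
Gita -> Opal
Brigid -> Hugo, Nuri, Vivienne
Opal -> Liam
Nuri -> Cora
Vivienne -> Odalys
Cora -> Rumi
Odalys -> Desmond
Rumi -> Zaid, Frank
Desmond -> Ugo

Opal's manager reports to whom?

Opal reports to Gita, and Gita reports to Viggo. So Opal's skip-level manager is Viggo.

Viggo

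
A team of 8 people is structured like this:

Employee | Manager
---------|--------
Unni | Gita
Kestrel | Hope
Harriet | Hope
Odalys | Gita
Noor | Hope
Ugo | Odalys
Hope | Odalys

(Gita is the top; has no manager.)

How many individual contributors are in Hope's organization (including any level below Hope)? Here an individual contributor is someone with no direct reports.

3

The people in Hope's organization with no one reporting to them are Kestrel, Noor, Harriet. That is 3.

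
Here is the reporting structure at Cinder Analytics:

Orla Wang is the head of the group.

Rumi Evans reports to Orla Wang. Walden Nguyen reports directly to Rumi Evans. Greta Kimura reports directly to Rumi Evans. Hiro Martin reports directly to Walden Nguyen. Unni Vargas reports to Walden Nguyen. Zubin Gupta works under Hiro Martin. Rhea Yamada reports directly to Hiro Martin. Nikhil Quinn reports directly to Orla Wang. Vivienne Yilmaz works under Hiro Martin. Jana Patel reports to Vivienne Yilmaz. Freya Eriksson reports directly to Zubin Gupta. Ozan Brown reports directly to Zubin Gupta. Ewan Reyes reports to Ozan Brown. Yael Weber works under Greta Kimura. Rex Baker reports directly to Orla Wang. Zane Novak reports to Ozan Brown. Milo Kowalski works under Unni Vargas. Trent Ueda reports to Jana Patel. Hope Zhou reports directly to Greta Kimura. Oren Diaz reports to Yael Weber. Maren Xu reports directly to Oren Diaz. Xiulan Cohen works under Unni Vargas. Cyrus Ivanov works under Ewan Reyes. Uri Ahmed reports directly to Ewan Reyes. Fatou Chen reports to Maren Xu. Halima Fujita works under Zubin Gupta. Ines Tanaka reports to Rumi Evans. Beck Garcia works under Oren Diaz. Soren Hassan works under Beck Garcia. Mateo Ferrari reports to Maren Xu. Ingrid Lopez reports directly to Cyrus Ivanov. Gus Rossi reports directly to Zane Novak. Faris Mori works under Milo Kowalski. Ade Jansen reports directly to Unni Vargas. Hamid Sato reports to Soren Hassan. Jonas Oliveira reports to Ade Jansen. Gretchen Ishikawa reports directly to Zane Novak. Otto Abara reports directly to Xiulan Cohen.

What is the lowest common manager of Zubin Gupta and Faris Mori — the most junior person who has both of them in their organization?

Walden Nguyen

Zubin Gupta's chain of managers is Hiro Martin, Walden Nguyen, Rumi Evans, Orla Wang. Faris Mori's chain of managers is Milo Kowalski, Unni Vargas, Walden Nguyen, Rumi Evans, Orla Wang. The first manager that appears in both chains is Walden Nguyen.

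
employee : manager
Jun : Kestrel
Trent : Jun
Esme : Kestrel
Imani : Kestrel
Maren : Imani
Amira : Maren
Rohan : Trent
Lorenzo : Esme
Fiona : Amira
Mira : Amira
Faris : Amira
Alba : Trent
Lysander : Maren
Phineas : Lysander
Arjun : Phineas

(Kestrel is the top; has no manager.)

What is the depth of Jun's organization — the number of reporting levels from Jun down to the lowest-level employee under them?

The longest chain under Jun runs Jun → Trent → Alba, which is 2 levels below Jun.

2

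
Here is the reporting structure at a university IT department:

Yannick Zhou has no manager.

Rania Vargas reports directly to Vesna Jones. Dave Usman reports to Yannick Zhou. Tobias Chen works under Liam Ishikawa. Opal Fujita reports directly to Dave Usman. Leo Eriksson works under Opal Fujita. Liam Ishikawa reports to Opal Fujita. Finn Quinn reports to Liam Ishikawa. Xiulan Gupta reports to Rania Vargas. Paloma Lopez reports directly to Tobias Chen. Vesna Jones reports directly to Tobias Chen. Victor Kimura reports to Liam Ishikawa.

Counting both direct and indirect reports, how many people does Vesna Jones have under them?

Vesna Jones directly manages Rania Vargas. Under Rania Vargas: Xiulan Gupta (1). That's 2 in total.

2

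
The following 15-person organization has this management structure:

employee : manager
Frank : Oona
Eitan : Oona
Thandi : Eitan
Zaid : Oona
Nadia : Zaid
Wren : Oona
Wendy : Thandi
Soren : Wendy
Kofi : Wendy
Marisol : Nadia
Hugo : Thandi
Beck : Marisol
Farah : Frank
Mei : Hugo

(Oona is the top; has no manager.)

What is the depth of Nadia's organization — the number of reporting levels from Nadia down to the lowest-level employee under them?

2

The longest chain under Nadia runs Nadia → Marisol → Beck, which is 2 levels below Nadia.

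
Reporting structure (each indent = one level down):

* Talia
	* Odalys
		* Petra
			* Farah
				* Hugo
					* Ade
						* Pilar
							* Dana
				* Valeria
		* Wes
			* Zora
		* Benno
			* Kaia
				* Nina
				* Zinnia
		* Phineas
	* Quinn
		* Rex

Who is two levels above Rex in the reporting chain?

Rex reports to Quinn, and Quinn reports to Talia. So Rex's skip-level manager is Talia.

Talia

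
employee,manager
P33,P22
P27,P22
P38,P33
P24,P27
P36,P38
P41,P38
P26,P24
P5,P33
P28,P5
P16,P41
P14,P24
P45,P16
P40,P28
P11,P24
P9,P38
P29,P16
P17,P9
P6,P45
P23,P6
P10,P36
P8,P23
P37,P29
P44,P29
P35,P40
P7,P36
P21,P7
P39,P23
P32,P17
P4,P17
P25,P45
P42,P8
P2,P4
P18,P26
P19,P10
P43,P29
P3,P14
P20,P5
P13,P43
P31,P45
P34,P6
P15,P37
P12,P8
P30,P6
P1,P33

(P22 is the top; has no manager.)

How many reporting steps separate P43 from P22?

Chain from P43 up to P22: P43 → P29 → P16 → P41 → P38 → P33 → P22. That is 6 steps up, so P43 is 6 levels below P22.

6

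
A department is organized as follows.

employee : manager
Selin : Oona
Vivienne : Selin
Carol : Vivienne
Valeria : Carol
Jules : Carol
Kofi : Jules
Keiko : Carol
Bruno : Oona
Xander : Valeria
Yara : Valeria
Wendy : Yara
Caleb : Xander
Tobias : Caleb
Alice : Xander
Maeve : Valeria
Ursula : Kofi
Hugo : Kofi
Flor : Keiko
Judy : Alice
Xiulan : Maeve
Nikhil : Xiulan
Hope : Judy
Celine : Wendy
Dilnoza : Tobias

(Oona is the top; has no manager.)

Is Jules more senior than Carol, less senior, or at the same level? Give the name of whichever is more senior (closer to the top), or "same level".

Jules is 4 levels below Oona; Carol is 3. Carol is higher.

Carol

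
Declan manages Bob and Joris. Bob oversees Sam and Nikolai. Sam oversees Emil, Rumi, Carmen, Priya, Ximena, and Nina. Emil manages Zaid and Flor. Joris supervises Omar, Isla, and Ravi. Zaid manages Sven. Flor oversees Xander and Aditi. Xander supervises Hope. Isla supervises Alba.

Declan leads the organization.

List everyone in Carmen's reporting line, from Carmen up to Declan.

Carmen -> Sam -> Bob -> Declan

Carmen reports to Sam. Sam reports to Bob. Bob reports to Declan. Declan is at the top.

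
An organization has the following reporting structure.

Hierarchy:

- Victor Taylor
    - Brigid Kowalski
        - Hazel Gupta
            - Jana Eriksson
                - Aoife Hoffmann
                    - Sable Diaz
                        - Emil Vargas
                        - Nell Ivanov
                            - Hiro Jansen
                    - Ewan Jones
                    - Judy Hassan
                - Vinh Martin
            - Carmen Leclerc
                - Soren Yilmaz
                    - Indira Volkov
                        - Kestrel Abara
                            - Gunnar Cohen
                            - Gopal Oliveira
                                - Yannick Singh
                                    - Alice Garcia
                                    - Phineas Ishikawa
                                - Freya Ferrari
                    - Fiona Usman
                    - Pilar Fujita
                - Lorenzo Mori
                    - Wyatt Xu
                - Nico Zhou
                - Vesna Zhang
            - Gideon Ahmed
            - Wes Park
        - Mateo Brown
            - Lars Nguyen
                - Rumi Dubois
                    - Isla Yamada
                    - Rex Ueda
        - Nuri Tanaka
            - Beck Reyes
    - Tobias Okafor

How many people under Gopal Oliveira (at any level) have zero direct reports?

3

The people in Gopal Oliveira's organization with no one reporting to them are Freya Ferrari, Phineas Ishikawa, Alice Garcia. That is 3.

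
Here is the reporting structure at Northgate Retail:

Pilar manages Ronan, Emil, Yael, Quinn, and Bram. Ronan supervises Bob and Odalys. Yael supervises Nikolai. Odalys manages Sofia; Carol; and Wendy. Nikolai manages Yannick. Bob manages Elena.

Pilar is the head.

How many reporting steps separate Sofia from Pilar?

Chain from Sofia up to Pilar: Sofia → Odalys → Ronan → Pilar. That is 3 steps up, so Sofia is 3 levels below Pilar.

3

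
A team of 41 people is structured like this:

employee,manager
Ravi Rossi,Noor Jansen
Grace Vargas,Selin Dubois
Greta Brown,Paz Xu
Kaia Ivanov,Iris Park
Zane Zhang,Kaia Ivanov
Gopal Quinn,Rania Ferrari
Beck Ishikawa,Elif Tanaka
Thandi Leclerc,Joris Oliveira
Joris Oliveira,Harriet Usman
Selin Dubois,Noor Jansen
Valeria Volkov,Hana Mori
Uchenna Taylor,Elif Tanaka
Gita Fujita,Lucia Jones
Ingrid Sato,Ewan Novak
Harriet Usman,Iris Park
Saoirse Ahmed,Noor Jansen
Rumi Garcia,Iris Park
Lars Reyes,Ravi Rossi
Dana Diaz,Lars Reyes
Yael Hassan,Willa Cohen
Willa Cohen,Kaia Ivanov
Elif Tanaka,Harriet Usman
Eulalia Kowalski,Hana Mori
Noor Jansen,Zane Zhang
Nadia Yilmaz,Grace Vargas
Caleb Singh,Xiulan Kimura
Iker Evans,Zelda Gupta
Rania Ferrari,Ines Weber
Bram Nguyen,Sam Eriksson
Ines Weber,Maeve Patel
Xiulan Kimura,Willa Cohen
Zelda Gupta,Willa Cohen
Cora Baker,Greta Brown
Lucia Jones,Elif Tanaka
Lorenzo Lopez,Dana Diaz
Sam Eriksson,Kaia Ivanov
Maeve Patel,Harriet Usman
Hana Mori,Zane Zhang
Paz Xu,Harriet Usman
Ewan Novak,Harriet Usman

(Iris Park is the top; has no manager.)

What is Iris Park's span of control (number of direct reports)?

3

Iris Park directly manages Harriet Usman, Kaia Ivanov, Rumi Garcia. That is 3 direct reports.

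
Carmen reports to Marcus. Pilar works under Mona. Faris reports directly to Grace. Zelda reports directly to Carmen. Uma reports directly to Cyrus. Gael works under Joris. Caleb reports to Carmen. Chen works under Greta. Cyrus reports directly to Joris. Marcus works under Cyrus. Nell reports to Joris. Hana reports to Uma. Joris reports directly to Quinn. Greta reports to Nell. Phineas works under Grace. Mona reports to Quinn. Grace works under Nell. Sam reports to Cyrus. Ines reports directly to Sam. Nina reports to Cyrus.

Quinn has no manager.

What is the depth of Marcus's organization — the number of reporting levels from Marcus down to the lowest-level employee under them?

The longest chain under Marcus runs Marcus → Carmen → Caleb, which is 2 levels below Marcus.

2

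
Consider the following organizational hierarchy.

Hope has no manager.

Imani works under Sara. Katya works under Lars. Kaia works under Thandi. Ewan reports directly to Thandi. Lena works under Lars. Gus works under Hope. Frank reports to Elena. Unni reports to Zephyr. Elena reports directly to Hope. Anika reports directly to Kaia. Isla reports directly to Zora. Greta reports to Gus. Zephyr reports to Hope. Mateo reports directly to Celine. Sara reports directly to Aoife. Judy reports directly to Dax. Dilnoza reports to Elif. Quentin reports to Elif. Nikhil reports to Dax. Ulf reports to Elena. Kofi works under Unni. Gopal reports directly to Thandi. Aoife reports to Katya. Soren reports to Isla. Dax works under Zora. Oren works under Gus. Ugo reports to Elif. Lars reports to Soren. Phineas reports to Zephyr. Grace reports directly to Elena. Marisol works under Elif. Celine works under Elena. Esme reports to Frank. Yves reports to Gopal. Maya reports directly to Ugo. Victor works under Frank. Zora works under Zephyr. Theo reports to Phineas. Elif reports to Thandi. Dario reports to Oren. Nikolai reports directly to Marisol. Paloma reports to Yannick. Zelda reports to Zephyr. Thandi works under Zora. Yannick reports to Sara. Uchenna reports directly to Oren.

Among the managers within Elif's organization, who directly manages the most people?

Direct-report counts within Elif's organization: Elif has 4; Ugo has 1; Marisol has 1. The largest is 4, held by Elif.

Elif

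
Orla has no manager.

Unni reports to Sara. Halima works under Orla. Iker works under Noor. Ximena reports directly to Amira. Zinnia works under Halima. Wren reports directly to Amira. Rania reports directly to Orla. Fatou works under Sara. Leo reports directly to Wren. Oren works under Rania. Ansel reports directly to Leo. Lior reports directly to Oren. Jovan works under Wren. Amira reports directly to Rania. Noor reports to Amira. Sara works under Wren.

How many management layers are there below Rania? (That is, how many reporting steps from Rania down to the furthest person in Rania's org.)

4

The longest chain under Rania runs Rania → Amira → Wren → Sara → Fatou, which is 4 levels below Rania.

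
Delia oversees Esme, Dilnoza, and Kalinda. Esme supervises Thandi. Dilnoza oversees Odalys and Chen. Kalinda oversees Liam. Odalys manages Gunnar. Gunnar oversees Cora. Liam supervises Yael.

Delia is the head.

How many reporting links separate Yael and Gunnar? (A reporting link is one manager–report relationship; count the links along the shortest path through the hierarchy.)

Yael is 3 levels below Delia, and Gunnar is 3 levels below Delia (their lowest common manager). The shortest path runs up from Yael to Delia and back down to Gunnar: 3 + 3 = 6 links.

6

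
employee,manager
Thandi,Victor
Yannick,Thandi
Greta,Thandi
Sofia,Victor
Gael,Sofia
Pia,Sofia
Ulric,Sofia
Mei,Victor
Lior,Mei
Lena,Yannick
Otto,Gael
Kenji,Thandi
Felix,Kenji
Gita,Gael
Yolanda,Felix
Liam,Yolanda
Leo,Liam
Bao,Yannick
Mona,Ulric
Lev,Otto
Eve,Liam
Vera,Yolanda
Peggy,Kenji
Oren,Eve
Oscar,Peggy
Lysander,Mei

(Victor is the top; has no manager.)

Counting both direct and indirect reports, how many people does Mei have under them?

Mei directly manages Lior, Lysander. Lior has no reports. Lysander has no reports. So Mei's organization is 2 direct reports plus everyone under them: 1 + 1 = 2.

2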